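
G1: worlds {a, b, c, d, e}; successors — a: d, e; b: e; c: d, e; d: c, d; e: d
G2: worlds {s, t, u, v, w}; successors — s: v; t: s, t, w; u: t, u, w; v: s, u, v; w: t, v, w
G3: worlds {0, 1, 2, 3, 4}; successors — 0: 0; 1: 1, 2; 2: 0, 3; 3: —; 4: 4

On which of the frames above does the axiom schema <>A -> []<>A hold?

The schema corresponds to the Euclidean property: forall x forall y forall z (Rxy & Rxz -> Ryz).
G1: fails — Rae and Rae but not Ree.
G2: fails — Rts and Rts but not Rss.
G3: fails — R12 and R12 but not R22.

none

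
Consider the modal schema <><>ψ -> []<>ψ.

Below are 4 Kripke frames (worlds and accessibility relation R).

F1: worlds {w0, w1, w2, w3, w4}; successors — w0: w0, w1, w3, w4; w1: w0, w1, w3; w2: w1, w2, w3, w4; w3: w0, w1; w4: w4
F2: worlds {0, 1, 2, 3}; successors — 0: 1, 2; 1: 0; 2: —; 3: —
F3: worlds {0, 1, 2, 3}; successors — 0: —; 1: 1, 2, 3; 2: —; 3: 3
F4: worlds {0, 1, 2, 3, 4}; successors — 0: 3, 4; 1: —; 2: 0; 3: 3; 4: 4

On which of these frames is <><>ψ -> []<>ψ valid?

none

The schema corresponds to a generalized confluence (Geach) condition: forall x forall y forall z ((x R^2 y & xRz) -> exists w (y = w & zRw)).
F1: fails — w0R²w0, w0Rw4 but no w with w0=w and w4Rw.
F2: fails — 0R²0, 0R2 but no w with 0=w and 2Rw.
F3: fails — 1R²1, 1R2 but no w with 1=w and 2Rw.
F4: fails — 0R²3, 0R4 but no w with 3=w and 4Rw.
Valid on no frame.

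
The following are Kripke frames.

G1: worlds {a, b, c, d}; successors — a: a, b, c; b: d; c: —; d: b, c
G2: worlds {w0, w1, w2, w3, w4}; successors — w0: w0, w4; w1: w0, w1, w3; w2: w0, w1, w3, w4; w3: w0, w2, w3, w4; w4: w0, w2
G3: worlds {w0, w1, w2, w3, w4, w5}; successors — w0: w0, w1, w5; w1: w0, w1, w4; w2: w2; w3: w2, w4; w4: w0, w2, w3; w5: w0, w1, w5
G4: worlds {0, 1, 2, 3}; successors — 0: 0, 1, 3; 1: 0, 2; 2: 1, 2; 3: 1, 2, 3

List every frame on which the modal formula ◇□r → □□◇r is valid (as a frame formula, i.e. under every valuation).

G2, G4

Frame correspondent (Sahlqvist): ∀x ∀y ∀z ((xRy ∧ xR²z) → ∃w (yRw ∧ zRw)) — i.e. a generalized confluence (Geach) condition.
G1: fails — aRa, aR²b but no w with aRw and bRw.
G2: ✓.
G3: fails — w1Rw0, w1R²w2 but no w with w0Rw and w2Rw.
G4: ✓.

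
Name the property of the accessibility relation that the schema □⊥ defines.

emptiness of R

□⊥ is valid iff no world has any successor (otherwise □⊥ fails at any world with one).
Conversely, on a frame with emptiness of R the schema holds at every world under every valuation.
So the correspondent is emptiness of R.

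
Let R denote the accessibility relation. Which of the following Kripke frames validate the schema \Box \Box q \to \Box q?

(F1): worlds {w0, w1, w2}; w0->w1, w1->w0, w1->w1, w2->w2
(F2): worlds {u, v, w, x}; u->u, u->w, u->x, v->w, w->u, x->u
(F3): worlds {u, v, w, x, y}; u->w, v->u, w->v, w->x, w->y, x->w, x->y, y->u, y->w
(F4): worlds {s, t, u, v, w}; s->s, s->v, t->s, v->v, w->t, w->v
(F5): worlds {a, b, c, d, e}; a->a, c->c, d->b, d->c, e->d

The schema corresponds to density: \forall x \forall y (Rxy \to \exists z (Rxz \wedge Rzy)).
(F1): holds.
(F2): fails — Rvw but no z with Rvz and Rzw.
(F3): fails — Ruw but no z with Ruz and Rzw.
(F4): fails — Rwt but no z with Rwz and Rzt.
(F5): fails — Red but no z with Rez and Rzd.

(F1)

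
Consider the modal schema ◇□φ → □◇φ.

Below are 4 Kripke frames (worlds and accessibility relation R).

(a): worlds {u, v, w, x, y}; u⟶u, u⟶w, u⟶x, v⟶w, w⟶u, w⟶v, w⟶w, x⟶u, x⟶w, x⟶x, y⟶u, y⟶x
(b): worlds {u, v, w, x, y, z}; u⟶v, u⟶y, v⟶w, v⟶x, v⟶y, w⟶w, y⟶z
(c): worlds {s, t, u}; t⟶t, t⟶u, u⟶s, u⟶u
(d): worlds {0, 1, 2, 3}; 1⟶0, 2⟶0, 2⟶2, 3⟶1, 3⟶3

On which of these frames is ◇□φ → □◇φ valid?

(a)

Frame correspondent (Sahlqvist): ∀x ∀y ∀z (Rxy ∧ Rxz → ∃w (Ryw ∧ Rzw)) — i.e. convergence.
(a): ✓.
(b): fails — Ruv and Ruy but v and y have no common successor.
(c): fails — Rus and Rus but s and s have no common successor.
(d): fails — R10 and R10 but 0 and 0 have no common successor.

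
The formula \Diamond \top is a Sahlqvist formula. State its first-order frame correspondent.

Seriality

◇⊤ holds at w iff w has a successor, so frame-validity of ◇⊤ is exactly seriality. Equivalently via □q → ◇q:
Suppose □q→◇q is valid. At any x set V(q)=W. Then □q at x, so ◇q at x, so x has a successor.
The converse is a direct semantic check.
Frame condition: \forall x \exists y Rxy.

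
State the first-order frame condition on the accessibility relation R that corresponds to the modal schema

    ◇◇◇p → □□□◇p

∀x ∀y ∀z ((xR³y ∧ xR³z) → ∃w (y = w ∧ zRw))

This is a Sahlqvist (Geach-type) schema ◇^3□^0p → □^3◇^1p.
First-order correspondent: ∀x ∀y ∀z ((xR³y ∧ xR³z) → ∃w (y = w ∧ zRw)).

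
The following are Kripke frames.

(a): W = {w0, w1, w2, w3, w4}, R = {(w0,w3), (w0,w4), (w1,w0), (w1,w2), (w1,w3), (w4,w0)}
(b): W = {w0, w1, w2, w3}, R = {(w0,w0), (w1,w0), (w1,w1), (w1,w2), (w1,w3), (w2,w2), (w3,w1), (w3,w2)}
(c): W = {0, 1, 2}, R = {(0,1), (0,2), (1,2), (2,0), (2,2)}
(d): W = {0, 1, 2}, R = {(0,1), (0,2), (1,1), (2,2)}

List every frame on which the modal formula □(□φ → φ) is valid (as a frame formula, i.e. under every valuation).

(d)

The schema corresponds to shift-reflexivity: ∀x ∀y (Rxy → Ryy).
(a): fails — Rw1w2 but not Rw2w2.
(b): fails — Rw1w3 but not Rw3w3.
(c): fails — R01 but not R11.
(d): satisfies the condition.
Valid on: (d).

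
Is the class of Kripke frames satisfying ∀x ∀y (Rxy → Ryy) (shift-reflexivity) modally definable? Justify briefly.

Yes: it is shift-reflexivity, defined by the T□ schema □(□p → p).
Suppose □(□p→p) is valid. Take Rxy and set V(p)={w : Ryw}. Then at y, □p holds; since □(□p→p) at x, □p→p at y, so p at y, i.e. Ryy.

Yes, by □(□p → p)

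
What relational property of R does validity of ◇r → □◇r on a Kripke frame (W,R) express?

The Euclidean property

Suppose ◇r→□◇r is valid. Take Rxy, Rxz and set V(r)={y}. Then ◇r at x, so □◇r at x, so ◇r at z, so some w with Rzw has r; w=y, i.e. Rzy. By symmetry of the argument, Ryz.
Conversely, on a frame with the Euclidean property the schema holds at every world under every valuation.
So the correspondent is the Euclidean property.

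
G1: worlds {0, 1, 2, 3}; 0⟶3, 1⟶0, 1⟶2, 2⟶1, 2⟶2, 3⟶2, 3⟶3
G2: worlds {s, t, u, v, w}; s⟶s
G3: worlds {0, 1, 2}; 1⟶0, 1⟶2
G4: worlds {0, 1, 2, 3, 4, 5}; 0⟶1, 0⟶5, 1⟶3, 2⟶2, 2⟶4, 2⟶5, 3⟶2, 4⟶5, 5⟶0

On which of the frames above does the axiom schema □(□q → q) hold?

This is the axiom for shift-reflexivity; its first-order frame correspondent is ∀x ∀y (Rxy → Ryy).
G1: fails — R10 but not R00.
G2: satisfies the condition.
G3: fails — R12 but not R22.
G4: fails — R45 but not R55.

G2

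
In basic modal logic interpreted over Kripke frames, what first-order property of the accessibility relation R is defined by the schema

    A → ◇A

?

This is frame-equivalent to □A → A (substitute ¬A for A and contrapose).
Suppose □A→A is valid. At any x set V(A)={w : Rxw}. Then □A holds at x, so A holds at x, i.e. Rxx.
Conversely, any frame satisfying ∀x Rxx validates the schema.
So the correspondent is reflexivity.

reflexivity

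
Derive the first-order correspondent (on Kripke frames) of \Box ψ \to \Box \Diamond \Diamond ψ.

\forall x \forall z (xRz \to \exists w (xRw \wedge z R^2 w))

This is a Sahlqvist (Geach-type) schema ◇^0□^1ψ → □^1◇^2ψ.
Minimal-valuation argument: fix x; take any y with xR^0y and any z with xR^1z. Set V(ψ) to the set of worlds R-reachable from y in exactly 1 step. Then □^1ψ holds at y, so the antecedent holds at x; validity forces ◇^2ψ at z, giving a w with zR^2w and yR^1w.
First-order correspondent: \forall x \forall z (xRz \to \exists w (xRw \wedge z R^2 w)).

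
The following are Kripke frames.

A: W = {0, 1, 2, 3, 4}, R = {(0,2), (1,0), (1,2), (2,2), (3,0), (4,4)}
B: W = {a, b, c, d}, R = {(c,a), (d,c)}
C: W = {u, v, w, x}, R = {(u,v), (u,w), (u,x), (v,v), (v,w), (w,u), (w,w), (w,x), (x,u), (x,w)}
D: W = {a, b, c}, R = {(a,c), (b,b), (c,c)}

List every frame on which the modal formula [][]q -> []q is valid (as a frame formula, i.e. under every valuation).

C, D

This is the axiom for density; its first-order frame correspondent is forall x forall y (Rxy -> exists z (Rxz & Rzy)).
A: fails — R10 but no z with R1z and Rz0.
B: fails — Rca but no z with Rcz and Rza.
C: holds.
D: holds.
Valid on: C, D.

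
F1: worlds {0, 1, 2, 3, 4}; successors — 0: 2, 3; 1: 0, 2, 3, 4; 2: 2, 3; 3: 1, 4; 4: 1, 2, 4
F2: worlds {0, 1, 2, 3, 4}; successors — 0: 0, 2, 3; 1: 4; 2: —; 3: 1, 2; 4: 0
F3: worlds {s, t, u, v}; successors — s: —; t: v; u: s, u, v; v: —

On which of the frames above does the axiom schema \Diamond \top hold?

This is the axiom for seriality; its first-order frame correspondent is \forall x \exists y Rxy.
F1: satisfies the condition.
F2: fails — world 2 has no successor.
F3: fails — world s has no successor.

F1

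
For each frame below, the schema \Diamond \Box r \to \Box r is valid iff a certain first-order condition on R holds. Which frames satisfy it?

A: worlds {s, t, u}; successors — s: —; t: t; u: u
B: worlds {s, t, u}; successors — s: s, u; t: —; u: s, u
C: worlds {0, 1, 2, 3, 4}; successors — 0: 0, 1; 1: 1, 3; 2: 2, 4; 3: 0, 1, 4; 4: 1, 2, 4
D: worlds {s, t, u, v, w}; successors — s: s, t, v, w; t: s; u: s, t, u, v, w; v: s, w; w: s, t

A, B

Frame correspondent (Sahlqvist): \forall x \forall y \forall z ((xRy \wedge xRz) \to \exists w (yRw \wedge z = w)) — i.e. a generalized confluence (Geach) condition.
A: satisfies the condition.
B: satisfies the condition.
C: fails — 0R1, 0R0 but no w with 1Rw and 0=w.
D: fails — sRt, sRt but no w* with tRw* and t=w*.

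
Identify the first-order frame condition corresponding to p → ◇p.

reflexivity

Replacing p by ¬p and contraposing gives the equivalent schema □p → p.
Suppose □p→p is valid. At any x set V(p)={w : Rxw}. Then □p holds at x, so p holds at x, i.e. Rxx.
Conversely, on a frame with reflexivity the schema holds at every world under every valuation.
So the correspondent is reflexivity.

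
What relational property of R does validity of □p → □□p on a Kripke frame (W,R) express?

transitivity

Suppose □p→□□p is valid. Take Rxy, Ryz and set V(p)={w : Rxw}. Then □p at x, so □□p at x, so □p at y, so p at z, i.e. Rxz.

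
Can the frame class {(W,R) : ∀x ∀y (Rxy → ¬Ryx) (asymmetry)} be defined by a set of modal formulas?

Not definable by any modal formula

Modal frame validity is preserved under surjective bounded morphisms.
The 3-cycle (worlds a,b,c with a→b→c→a) is asymmetric. Mapping every world to a single reflexive point • is a surjective bounded morphism, and the reflexive point is not asymmetric (R•• but asymmetry requires ¬R••).
So the class is not modally definable.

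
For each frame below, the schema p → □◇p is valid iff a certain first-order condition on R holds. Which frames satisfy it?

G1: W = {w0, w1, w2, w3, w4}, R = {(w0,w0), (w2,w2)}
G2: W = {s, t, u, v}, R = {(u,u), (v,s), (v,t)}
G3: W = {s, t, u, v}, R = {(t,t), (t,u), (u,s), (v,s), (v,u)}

G1

The schema corresponds to symmetry: ∀x ∀y (Rxy → Ryx).
G1: condition met.
G2: fails — Rvt but not Rtv.
G3: fails — Rus but not Rsu.
Valid on: G1.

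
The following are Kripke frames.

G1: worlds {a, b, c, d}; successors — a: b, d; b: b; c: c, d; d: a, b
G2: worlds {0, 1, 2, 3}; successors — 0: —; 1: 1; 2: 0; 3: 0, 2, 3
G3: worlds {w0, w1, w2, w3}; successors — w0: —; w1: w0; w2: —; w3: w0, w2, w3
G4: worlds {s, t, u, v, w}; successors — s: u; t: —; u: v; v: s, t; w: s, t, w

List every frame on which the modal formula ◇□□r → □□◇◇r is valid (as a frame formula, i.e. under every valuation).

G1

Frame correspondent (Sahlqvist): ∀x ∀y ∀z ((xRy ∧ xR²z) → ∃w (yR²w ∧ zR²w)) — i.e. a generalized confluence (Geach) condition.
G1: condition met.
G2: fails — 3R0, 3R²0 but no w with 0R²w and 0R²w.
G3: fails — w3Rw0, w3R²w0 but no w with w0R²w and w0R²w.
G4: fails — sRu, sR²v but no w* with uR²w* and vR²w*.
Valid on: G1.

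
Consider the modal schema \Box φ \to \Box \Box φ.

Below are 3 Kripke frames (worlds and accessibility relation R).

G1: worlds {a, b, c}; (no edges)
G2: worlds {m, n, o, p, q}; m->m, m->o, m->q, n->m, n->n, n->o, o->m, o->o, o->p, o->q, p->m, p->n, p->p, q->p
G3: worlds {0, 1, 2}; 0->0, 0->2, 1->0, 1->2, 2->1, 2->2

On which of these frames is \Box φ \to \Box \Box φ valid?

G1

The schema corresponds to transitivity: \forall x \forall y \forall z (Rxy \wedge Ryz \to Rxz).
G1: condition met.
G2: fails — Rop and Rpn but not Ron.
G3: fails — R02 and R21 but not R01.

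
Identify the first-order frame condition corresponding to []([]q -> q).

This schema is the T□ axiom.
Its frame correspondent is shift-reflexivity — forall x forall y (Rxy -> Ryy).

shift-reflexivity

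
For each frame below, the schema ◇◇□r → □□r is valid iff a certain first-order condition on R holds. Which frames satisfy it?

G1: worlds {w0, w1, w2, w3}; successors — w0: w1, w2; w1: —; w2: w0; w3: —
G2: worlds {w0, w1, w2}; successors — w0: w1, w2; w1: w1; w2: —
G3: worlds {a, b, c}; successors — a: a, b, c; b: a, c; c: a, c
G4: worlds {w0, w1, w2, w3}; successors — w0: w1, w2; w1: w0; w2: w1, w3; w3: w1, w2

G2

The schema corresponds to a generalized confluence (Geach) condition: ∀x ∀y ∀z ((xR²y ∧ xR²z) → ∃w (yRw ∧ z = w)).
G1: fails — w0R²w0, w0R²w0 but no w with w0Rw and w0=w.
G2: satisfies the condition.
G3: fails — aR²b, aR²b but no w with bRw and b=w.
G4: fails — w0R²w0, w0R²w0 but no w with w0Rw and w0=w.
Valid on: G2.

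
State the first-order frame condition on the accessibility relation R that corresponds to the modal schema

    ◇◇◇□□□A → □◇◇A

∀x ∀y ∀z ((xR³y ∧ xRz) → ∃w (yR³w ∧ zR²w))

This is a Sahlqvist (Geach-type) schema ◇^3□^3A → □^1◇^2A.
Minimal-valuation argument: fix x; take any y with xR^3y and any z with xR^1z. Set V(A) to the set of worlds R-reachable from y in exactly 3 steps. Then □^3A holds at y, so the antecedent holds at x; validity forces ◇^2A at z, giving a w with zR^2w and yR^3w.
First-order correspondent: ∀x ∀y ∀z ((xR³y ∧ xRz) → ∃w (yR³w ∧ zR²w)).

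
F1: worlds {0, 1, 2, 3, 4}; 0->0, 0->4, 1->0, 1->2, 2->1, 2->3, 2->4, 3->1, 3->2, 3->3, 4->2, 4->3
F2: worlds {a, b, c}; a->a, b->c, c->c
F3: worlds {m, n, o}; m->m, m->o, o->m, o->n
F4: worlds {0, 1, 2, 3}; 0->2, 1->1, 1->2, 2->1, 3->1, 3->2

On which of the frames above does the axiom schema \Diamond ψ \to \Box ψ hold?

The schema corresponds to partial functionality: \forall x \forall y \forall z (Rxy \wedge Rxz \to y = z).
F1: fails — 0 sees both 0 and 4.
F2: ✓.
F3: fails — m sees both m and o.
F4: fails — 1 sees both 1 and 2.
Valid on: F2.

F2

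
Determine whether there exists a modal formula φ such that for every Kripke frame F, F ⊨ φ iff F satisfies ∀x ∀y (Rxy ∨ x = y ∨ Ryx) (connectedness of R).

Not modally definable

Modal frame validity is preserved under disjoint unions.
Take 2 disjoint single-world reflexive frames: each is trivially connected, but their disjoint union has 2 worlds with no edge between distinct components, so it is not connected.
So no modal formula (or set of formulas) defines exactly the connected frames.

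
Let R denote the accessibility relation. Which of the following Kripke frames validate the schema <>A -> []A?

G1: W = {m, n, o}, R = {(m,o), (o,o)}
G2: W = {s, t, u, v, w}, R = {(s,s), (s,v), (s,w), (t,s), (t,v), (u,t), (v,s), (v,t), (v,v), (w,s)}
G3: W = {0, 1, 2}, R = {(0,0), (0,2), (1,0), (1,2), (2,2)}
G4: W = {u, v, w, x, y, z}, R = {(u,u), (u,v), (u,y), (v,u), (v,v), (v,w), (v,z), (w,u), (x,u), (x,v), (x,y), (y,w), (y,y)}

G1

The schema corresponds to partial functionality: forall x forall y forall z (Rxy & Rxz -> y = z).
G1: ✓.
G2: fails — s sees both s and v.
G3: fails — 0 sees both 0 and 2.
G4: fails — u sees both u and v.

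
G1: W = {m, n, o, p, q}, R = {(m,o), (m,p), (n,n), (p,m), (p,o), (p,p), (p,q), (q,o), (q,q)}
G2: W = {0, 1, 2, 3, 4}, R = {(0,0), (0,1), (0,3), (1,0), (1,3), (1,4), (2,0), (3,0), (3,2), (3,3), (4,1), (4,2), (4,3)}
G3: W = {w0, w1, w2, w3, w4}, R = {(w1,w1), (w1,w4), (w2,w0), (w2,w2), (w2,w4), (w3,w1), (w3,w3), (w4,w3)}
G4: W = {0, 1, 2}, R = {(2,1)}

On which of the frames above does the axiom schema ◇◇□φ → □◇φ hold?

The schema corresponds to a generalized confluence (Geach) condition: ∀x ∀y ∀z ((xR²y ∧ xRz) → ∃w (yRw ∧ zRw)).
G1: fails — mR²m, mRo but no w with mRw and oRw.
G2: fails — 1R²2, 1R4 but no w with 2Rw and 4Rw.
G3: fails — w1R²w1, w1Rw4 but no w with w1Rw and w4Rw.
G4: ✓.

G4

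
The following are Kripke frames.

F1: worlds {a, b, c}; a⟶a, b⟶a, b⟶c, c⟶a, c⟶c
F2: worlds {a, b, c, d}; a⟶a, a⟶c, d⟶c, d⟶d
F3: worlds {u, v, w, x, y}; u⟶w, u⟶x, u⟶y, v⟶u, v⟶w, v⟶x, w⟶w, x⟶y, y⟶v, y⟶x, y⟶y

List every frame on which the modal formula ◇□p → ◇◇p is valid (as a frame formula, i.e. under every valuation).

The schema corresponds to a generalized confluence (Geach) condition: ∀x ∀y (xRy → ∃w (yRw ∧ xR²w)).
F1: ✓.
F2: fails — aRc but no w with cRw and aR²w.
F3: ✓.
Valid on: F1, F3.

F1, F3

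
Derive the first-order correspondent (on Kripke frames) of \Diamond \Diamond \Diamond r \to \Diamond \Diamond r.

This is a Sahlqvist (Geach-type) schema ◇^3□^0r → □^0◇^2r.
Minimal-valuation argument: fix x; take any y with xR^3y and any z with xR^0z. Set V(r) to the set of worlds R-reachable from y in exactly 0 steps. Then □^0r holds at y, so the antecedent holds at x; validity forces ◇^2r at z, giving a w with zR^2w and yR^0w.
First-order correspondent: \forall x \forall y (x R^3 y \to \exists w (y = w \wedge x R^2 w)).

\forall x \forall y (x R^3 y \to \exists w (y = w \wedge x R^2 w))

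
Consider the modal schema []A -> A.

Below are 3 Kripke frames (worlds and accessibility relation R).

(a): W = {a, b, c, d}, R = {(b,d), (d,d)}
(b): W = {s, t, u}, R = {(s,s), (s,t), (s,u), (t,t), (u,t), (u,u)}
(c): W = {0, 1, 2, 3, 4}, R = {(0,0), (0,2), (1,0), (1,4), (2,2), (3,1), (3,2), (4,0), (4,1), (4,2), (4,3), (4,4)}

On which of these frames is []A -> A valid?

(b)

The schema corresponds to reflexivity: forall x Rxx.
(a): fails — world a does not see itself.
(b): ✓.
(c): fails — world 1 does not see itself.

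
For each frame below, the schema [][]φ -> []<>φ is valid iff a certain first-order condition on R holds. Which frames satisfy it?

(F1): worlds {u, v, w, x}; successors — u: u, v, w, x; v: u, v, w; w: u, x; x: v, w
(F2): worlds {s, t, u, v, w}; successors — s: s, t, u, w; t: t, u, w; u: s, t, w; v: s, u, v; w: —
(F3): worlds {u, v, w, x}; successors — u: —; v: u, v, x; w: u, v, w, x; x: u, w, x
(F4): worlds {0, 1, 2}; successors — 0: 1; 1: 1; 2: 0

(F1), (F4)

This is the axiom for a generalized confluence (Geach) condition; its first-order frame correspondent is forall x forall z (xRz -> exists w (x R^2 w & zRw)).
(F1): condition met.
(F2): fails — sRw but no w* with sR²w* and wRw*.
(F3): fails — vRu but no t with vR²t and uRt.
(F4): condition met.
Valid on: (F1), (F4).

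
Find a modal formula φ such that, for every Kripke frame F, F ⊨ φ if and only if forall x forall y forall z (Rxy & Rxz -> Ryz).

◇ψ → □◇ψ

This is the Euclidean property; the standard corresponding axiom is 5: ◇ψ → □◇ψ.
Suppose ◇ψ→□◇ψ is valid. Take Rxy, Rxz and set V(ψ)={y}. Then ◇ψ at x, so □◇ψ at x, so ◇ψ at z, so some w with Rzw has ψ; w=y, i.e. Rzy. By symmetry of the argument, Ryz.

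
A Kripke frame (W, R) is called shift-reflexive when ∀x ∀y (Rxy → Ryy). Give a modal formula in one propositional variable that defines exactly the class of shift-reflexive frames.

□(□r → r)

This is shift-reflexivity; the standard corresponding axiom is T□: □(□r → r).
Suppose □(□r→r) is valid. Take Rxy and set V(r)={w : Ryw}. Then at y, □r holds; since □(□r→r) at x, □r→r at y, so r at y, i.e. Ryy.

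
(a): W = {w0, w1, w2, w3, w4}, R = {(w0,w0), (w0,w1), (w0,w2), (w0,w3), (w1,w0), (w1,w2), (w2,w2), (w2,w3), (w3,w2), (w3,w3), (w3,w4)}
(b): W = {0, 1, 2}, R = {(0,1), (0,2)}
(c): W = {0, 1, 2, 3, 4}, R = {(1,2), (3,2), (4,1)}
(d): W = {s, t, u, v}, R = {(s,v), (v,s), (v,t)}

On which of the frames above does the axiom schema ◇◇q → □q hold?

(b)

The schema corresponds to a generalized confluence (Geach) condition: ∀x ∀y ∀z ((xR²y ∧ xRz) → ∃w (y = w ∧ z = w)).
(a): fails — w0R²w0, w0Rw1 but w0 ≠ w1.
(b): ✓.
(c): fails — 4R²2, 4R1 but 2 ≠ 1.
(d): fails — sR²s, sRv but s ≠ v.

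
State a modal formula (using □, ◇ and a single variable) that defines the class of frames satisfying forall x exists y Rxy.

□s → ◇s

A defining formula is □s → ◇s (the D axiom).
Suppose □s→◇s is valid. At any x set V(s)=W. Then □s at x, so ◇s at x, so x has a successor.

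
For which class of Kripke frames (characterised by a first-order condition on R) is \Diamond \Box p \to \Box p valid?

Equivalently (dual form): ◇p → □◇p.
Suppose ◇p→□◇p is valid. Take Rxy, Rxz and set V(p)={y}. Then ◇p at x, so □◇p at x, so ◇p at z, so some w with Rzw has p; w=y, i.e. Rzy. By symmetry of the argument, Ryz.
Conversely, any frame satisfying \forall x \forall y \forall z (Rxy \wedge Rxz \to Ryz) validates the schema.
Frame condition: \forall x \forall y \forall z (Rxy \wedge Rxz \to Ryz).

the Euclidean property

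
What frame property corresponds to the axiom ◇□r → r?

symmetry: ∀x ∀y (Rxy → Ryx)

This schema is equivalent to the B axiom r → □◇r.
It corresponds to symmetry: ∀x ∀y (Rxy → Ryx).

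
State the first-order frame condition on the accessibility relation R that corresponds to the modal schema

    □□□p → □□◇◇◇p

∀x ∀z (xR²z → ∃w (xR³w ∧ zR³w))

This is a Sahlqvist (Geach-type) schema ◇^0□^3p → □^2◇^3p.
Minimal-valuation argument: fix x; take any y with xR^0y and any z with xR^2z. Set V(p) to the set of worlds R-reachable from y in exactly 3 steps. Then □^3p holds at y, so the antecedent holds at x; validity forces ◇^3p at z, giving a w with zR^3w and yR^3w.
First-order correspondent: ∀x ∀z (xR²z → ∃w (xR³w ∧ zR³w)).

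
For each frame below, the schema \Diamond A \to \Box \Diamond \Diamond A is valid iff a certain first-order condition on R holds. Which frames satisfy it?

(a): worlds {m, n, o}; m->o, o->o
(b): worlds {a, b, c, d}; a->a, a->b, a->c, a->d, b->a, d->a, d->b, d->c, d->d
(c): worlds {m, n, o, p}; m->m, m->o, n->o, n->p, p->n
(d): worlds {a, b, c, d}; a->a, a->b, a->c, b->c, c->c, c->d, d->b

(a)

The schema corresponds to a generalized confluence (Geach) condition: \forall x \forall y \forall z ((xRy \wedge xRz) \to \exists w (y = w \wedge z R^2 w)).
(a): condition met.
(b): fails — aRa, aRc but no w with a=w and cR²w.
(c): fails — mRm, mRo but no w with m=w and oR²w.
(d): fails — aRa, aRb but no w with a=w and bR²w.
Valid on: (a).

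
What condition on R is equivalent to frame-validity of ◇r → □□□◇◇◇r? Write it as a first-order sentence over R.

∀x ∀y ∀z ((xRy ∧ xR³z) → ∃w (y = w ∧ zR³w))

This is a Sahlqvist (Geach-type) schema ◇^1□^0r → □^3◇^3r.
Minimal-valuation argument: fix x; take any y with xR^1y and any z with xR^3z. Set V(r) to the set of worlds R-reachable from y in exactly 0 steps. Then □^0r holds at y, so the antecedent holds at x; validity forces ◇^3r at z, giving a w with zR^3w and yR^0w.
First-order correspondent: ∀x ∀y ∀z ((xRy ∧ xR³z) → ∃w (y = w ∧ zR³w)).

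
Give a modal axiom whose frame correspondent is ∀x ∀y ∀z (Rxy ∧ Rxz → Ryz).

A defining formula is ◇ψ → □◇ψ (the 5 axiom).
Suppose ◇ψ→□◇ψ is valid. Take Rxy, Rxz and set V(ψ)={y}. Then ◇ψ at x, so □◇ψ at x, so ◇ψ at z, so some w with Rzw has ψ; w=y, i.e. Rzy. By symmetry of the argument, Ryz.

◇ψ → □◇ψ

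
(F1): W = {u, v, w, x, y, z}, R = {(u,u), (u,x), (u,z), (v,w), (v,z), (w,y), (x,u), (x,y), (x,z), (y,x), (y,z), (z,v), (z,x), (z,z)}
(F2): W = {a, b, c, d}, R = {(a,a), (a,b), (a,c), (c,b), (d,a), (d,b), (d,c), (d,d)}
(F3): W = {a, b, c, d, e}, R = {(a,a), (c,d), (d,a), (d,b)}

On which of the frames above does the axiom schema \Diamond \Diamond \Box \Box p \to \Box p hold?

Frame correspondent (Sahlqvist): \forall x \forall y \forall z ((x R^2 y \wedge xRz) \to \exists w (y R^2 w \wedge z = w)) — i.e. a generalized confluence (Geach) condition.
(F1): fails — uR²v, uRu but no t with vR²t and u=t.
(F2): fails — aR²b, aRa but no w with bR²w and a=w.
(F3): fails — cR²a, cRd but no w with aR²w and d=w.
Valid on no frame.

none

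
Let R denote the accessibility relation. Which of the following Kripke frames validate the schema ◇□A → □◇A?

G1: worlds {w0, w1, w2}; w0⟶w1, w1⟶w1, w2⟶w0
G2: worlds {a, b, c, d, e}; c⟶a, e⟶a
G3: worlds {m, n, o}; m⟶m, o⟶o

This is the axiom for convergence; its first-order frame correspondent is ∀x ∀y ∀z (Rxy ∧ Rxz → ∃w (Ryw ∧ Rzw)).
G1: holds.
G2: fails — Rca and Rca but a and a have no common successor.
G3: holds.

G1, G3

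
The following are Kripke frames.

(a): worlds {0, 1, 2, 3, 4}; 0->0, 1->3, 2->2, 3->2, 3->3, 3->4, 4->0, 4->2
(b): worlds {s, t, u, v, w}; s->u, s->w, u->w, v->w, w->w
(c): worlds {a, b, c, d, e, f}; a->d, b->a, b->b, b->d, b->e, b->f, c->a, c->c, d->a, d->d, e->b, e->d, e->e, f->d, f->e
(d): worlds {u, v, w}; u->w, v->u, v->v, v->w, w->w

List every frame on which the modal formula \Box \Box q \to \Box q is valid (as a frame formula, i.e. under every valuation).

The schema corresponds to density: \forall x \forall y (Rxy \to \exists z (Rxz \wedge Rzy)).
(a): holds.
(b): fails — Rsu but no z with Rsz and Rzu.
(c): holds.
(d): holds.

(a), (c), (d)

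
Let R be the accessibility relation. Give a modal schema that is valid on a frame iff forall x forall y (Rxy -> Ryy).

This is shift-reflexivity; the standard corresponding axiom is T□: □(□r → r).
Suppose □(□r→r) is valid. Take Rxy and set V(r)={w : Ryw}. Then at y, □r holds; since □(□r→r) at x, □r→r at y, so r at y, i.e. Ryy.

□(□r → r)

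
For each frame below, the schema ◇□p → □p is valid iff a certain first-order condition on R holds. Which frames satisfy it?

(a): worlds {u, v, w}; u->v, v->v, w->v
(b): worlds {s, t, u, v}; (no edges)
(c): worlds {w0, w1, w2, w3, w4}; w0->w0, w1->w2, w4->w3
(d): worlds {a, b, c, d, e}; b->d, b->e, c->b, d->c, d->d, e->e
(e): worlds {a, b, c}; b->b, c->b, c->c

(a), (b)

Frame correspondent (Sahlqvist): ∀x ∀y ∀z (Rxy ∧ Rxz → Ryz) — i.e. the Euclidean property.
(a): holds.
(b): holds.
(c): fails — Rw1w2 and Rw1w2 but not Rw2w2.
(d): fails — Rbe and Rbd but not Red.
(e): fails — Rcb and Rcc but not Rbc.
Valid on: (a), (b).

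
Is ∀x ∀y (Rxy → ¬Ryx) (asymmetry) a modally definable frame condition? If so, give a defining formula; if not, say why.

Not modally definable

If a class were modally definable it would be closed under surjective bounded morphisms (Goldblatt–Thomason).
The 5-cycle (worlds w0,w1,w2,w3,w4 with w0→w1→w2→w3→w4→w0) is asymmetric. Mapping every world to a single reflexive point • is a surjective bounded morphism, and the reflexive point is not asymmetric (R•• but asymmetry requires ¬R••).
Hence asymmetry is not modally definable.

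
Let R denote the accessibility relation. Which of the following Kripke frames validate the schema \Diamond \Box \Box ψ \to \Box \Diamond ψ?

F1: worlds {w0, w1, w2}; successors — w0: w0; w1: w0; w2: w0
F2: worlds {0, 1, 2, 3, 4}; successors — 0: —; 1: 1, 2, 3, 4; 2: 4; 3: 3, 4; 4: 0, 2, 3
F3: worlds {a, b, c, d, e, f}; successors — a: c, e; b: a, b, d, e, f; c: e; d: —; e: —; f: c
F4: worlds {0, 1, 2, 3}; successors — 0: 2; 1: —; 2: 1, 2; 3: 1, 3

Frame correspondent (Sahlqvist): \forall x \forall y \forall z ((xRy \wedge xRz) \to \exists w (y R^2 w \wedge zRw)) — i.e. a generalized confluence (Geach) condition.
F1: satisfies the condition.
F2: fails — 1R2, 1R2 but no w with 2R²w and 2Rw.
F3: fails — aRc, aRc but no w with cR²w and cRw.
F4: fails — 2R1, 2R1 but no w with 1R²w and 1Rw.
Valid on: F1.

F1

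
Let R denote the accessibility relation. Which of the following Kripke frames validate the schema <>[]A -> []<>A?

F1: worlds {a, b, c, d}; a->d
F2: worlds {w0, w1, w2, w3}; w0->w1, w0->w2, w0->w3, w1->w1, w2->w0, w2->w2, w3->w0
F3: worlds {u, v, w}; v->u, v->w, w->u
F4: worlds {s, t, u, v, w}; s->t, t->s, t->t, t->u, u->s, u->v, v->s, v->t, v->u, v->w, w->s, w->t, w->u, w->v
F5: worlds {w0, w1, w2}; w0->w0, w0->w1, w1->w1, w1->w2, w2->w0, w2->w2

The schema corresponds to convergence: forall x forall y forall z (Rxy & Rxz -> exists w (Ryw & Rzw)).
F1: fails — Rad and Rad but d and d have no common successor.
F2: fails — Rw0w1 and Rw0w3 but w1 and w3 have no common successor.
F3: fails — Rvu and Rvu but u and u have no common successor.
F4: fails — Rts and Rtu but s and u have no common successor.
F5: satisfies the condition.

F5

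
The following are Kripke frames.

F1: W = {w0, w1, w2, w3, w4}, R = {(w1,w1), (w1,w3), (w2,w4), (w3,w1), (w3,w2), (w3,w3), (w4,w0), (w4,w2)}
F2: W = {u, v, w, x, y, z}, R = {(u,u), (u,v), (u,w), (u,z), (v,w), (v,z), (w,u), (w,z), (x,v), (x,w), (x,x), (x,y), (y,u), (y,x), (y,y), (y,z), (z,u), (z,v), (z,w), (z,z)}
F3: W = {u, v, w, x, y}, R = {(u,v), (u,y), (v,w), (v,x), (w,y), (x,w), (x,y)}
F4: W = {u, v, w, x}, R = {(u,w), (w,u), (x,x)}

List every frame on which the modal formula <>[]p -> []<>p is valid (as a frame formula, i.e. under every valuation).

Frame correspondent (Sahlqvist): forall x forall y forall z (Rxy & Rxz -> exists w (Ryw & Rzw)) — i.e. convergence.
F1: fails — Rw3w1 and Rw3w2 but w1 and w2 have no common successor.
F2: fails — Rxx and Rxw but x and w have no common successor.
F3: fails — Ruv and Ruy but v and y have no common successor.
F4: satisfies the condition.

F4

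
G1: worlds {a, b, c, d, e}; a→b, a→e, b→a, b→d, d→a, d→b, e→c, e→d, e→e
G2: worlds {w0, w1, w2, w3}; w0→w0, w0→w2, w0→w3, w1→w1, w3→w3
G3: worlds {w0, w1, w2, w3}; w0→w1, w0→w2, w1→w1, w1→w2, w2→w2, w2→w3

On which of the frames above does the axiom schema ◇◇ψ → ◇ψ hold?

G2

Frame correspondent (Sahlqvist): ∀x ∀y ∀z (Rxy ∧ Ryz → Rxz) — i.e. transitivity.
G1: fails — Rab and Rba but not Raa.
G2: satisfies the condition.
G3: fails — Rw1w2 and Rw2w3 but not Rw1w3.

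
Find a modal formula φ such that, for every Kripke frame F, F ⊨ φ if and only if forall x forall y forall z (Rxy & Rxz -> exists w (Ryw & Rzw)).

The condition is convergence. The .2 schema ◇□r → □◇r defines it.

◇□r → □◇r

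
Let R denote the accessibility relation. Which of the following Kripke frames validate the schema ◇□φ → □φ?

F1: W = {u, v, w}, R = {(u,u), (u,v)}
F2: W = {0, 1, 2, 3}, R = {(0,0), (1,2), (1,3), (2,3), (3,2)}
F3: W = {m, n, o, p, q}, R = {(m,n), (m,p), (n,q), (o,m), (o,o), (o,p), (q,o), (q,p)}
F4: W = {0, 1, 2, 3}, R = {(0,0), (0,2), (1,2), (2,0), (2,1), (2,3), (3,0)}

none

Frame correspondent (Sahlqvist): ∀x ∀y ∀z (Rxy ∧ Rxz → Ryz) — i.e. the Euclidean property.
F1: fails — Ruv and Ruv but not Rvv.
F2: fails — R12 and R12 but not R22.
F3: fails — Rmn and Rmn but not Rnn.
F4: fails — R02 and R02 but not R22.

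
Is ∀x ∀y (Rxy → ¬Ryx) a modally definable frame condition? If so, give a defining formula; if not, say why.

Not modally definable

Modal frame validity is preserved under surjective bounded morphisms.
The 3-cycle (worlds a,b,c with a→b→c→a) is asymmetric. Mapping every world to a single reflexive point • is a surjective bounded morphism, and the reflexive point is not asymmetric (R•• but asymmetry requires ¬R••).
Hence asymmetry is not modally definable.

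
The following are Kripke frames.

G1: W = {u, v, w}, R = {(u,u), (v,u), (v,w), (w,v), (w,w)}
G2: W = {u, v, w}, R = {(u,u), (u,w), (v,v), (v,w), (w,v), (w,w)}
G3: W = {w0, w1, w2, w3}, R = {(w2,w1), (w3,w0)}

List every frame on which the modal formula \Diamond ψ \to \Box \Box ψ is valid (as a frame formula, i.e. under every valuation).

Frame correspondent (Sahlqvist): \forall x \forall y \forall z ((xRy \wedge x R^2 z) \to \exists w (y = w \wedge z = w)) — i.e. a generalized confluence (Geach) condition.
G1: fails — vRu, vR²v but u ≠ v.
G2: fails — uRu, uR²v but u ≠ v.
G3: condition met.

G3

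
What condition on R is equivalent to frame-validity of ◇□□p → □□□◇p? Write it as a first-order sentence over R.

This is a Sahlqvist (Geach-type) schema ◇^1□^2p → □^3◇^1p.
First-order correspondent: ∀x ∀y ∀z ((xRy ∧ xR³z) → ∃w (yR²w ∧ zRw)).

∀x ∀y ∀z ((xRy ∧ xR³z) → ∃w (yR²w ∧ zRw))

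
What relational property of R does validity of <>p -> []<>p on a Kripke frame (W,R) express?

Suppose ◇p→□◇p is valid. Take Rxy, Rxz and set V(p)={y}. Then ◇p at x, so □◇p at x, so ◇p at z, so some w with Rzw has p; w=y, i.e. Rzy. By symmetry of the argument, Ryz.
Conversely, on a frame with the Euclidean property the schema holds at every world under every valuation.
So the correspondent is the Euclidean property.

The Euclidean property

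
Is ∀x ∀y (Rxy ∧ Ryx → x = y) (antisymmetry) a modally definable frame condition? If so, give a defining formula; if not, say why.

Any modally definable frame class is closed under surjective bounded morphisms.
The 6-cycle (worlds w0,w1,w2,w3,w4,w5 with w0→w1→w2→w3→w4→w5→w0) is antisymmetric. Sending even-indexed worlds to • and odd-indexed worlds to ∘ is a surjective bounded morphism onto the two-world frame with •↔∘, which is not antisymmetric.
So no modal formula (or set of formulas) defines exactly the antisymmetric frames.

Not modally definable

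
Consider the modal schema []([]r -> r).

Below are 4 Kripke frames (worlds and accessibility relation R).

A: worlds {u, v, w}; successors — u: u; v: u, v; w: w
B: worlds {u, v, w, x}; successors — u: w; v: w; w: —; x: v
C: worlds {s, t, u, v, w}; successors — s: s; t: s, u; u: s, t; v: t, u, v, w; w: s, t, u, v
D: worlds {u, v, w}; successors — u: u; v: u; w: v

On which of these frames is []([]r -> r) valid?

The schema corresponds to shift-reflexivity: forall x forall y (Rxy -> Ryy).
A: condition met.
B: fails — Ruw but not Rww.
C: fails — Rwt but not Rtt.
D: fails — Rwv but not Rvv.

A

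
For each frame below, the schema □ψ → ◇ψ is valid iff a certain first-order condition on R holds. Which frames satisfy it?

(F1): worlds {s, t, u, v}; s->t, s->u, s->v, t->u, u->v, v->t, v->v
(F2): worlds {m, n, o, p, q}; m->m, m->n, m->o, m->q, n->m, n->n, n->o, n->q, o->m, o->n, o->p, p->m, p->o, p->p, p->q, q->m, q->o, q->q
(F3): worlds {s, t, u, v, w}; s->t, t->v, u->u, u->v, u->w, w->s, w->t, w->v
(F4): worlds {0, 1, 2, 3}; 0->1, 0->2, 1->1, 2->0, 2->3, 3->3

The schema corresponds to seriality: ∀x ∃y Rxy.
(F1): condition met.
(F2): condition met.
(F3): fails — world v has no successor.
(F4): condition met.

(F1), (F2), (F4)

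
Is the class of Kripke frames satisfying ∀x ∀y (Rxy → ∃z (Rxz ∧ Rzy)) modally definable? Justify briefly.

Yes — defined by □□r → □r

Yes: it is density, defined by the C4 schema □□r → □r.
Suppose □□r→□r is valid. Take Rxy and set V(r)={w : xR²w}. Then □□r at x, so □r at x, so r at y, i.e. ∃z(Rxz∧Rzy).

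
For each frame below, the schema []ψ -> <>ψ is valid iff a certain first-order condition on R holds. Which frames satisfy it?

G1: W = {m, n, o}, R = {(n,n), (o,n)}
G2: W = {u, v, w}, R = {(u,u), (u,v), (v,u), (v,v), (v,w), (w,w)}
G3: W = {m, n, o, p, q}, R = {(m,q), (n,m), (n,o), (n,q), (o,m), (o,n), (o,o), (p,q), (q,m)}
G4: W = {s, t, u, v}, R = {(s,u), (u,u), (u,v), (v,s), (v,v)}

This is the axiom for seriality; its first-order frame correspondent is forall x exists y Rxy.
G1: fails — world m has no successor.
G2: condition met.
G3: condition met.
G4: fails — world t has no successor.
Valid on: G2, G3.

G2, G3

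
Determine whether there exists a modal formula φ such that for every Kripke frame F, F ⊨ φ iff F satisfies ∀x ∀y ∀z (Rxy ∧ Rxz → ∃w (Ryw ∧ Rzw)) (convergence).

Yes, by ◇□p → □◇p

The condition is convergence. A defining modal formula is ◇□p → □◇p.
Suppose ◇□p→□◇p is valid. Take Rxy, Rxz and set V(p)={w : Ryw}. Then □p at y so ◇□p at x, so □◇p at x, so ◇p at z, giving w with Rzw and Ryw.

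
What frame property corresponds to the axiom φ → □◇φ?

Symmetry

This is the B axiom.
Its frame correspondent is symmetry — ∀x ∀y (Rxy → Ryx).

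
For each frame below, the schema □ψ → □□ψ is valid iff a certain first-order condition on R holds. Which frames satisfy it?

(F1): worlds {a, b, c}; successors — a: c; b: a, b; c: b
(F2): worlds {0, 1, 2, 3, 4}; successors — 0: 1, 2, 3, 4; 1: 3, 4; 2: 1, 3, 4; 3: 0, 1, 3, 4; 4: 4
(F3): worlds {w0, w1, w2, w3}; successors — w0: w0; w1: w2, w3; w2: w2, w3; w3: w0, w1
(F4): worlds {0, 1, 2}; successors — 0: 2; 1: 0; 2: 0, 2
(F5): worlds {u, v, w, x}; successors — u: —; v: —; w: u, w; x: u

This is the axiom for transitivity; its first-order frame correspondent is ∀x ∀y ∀z (Rxy ∧ Ryz → Rxz).
(F1): fails — Rac and Rcb but not Rab.
(F2): fails — R23 and R30 but not R20.
(F3): fails — Rw3w1 and Rw1w2 but not Rw3w2.
(F4): fails — R10 and R02 but not R12.
(F5): ✓.
Valid on: (F5).

(F5)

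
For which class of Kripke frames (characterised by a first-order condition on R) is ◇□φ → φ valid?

This schema is equivalent to the B axiom φ → □◇φ.
It corresponds to symmetry: ∀x ∀y (Rxy → Ryx).

symmetry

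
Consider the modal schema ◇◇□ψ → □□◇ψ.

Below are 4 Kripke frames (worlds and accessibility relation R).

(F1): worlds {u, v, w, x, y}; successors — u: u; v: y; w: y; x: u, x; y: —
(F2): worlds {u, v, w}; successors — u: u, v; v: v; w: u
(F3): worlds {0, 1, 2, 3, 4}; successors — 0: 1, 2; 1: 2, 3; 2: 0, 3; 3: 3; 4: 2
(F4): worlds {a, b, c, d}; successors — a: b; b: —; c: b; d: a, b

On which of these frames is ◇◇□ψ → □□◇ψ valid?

The schema corresponds to a generalized confluence (Geach) condition: ∀x ∀y ∀z ((xR²y ∧ xR²z) → ∃w (yRw ∧ zRw)).
(F1): ✓.
(F2): ✓.
(F3): fails — 0R²0, 0R²2 but no w with 0Rw and 2Rw.
(F4): fails — dR²b, dR²b but no w with bRw and bRw.
Valid on: (F1), (F2).

(F1), (F2)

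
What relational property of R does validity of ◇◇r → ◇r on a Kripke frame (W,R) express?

transitivity

Equivalently (dual form): □r → □□r.
Suppose □r→□□r is valid. Take Rxy, Ryz and set V(r)={w : Rxw}. Then □r at x, so □□r at x, so □r at y, so r at z, i.e. Rxz.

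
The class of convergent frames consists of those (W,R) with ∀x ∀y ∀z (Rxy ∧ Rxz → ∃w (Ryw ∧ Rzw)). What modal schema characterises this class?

A defining formula is ◇□q → □◇q (the .2 axiom).

◇□q → □◇q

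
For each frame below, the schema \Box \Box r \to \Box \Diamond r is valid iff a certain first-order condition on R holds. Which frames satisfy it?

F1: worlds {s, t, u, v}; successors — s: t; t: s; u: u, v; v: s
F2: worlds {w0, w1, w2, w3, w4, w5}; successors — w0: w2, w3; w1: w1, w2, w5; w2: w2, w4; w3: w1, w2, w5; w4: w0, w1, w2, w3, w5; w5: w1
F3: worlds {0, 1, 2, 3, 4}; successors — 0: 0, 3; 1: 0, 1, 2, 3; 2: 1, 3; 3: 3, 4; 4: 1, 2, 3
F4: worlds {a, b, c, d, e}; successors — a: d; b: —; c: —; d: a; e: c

This is the axiom for a generalized confluence (Geach) condition; its first-order frame correspondent is \forall x \forall z (xRz \to \exists w (x R^2 w \wedge zRw)).
F1: ✓.
F2: ✓.
F3: ✓.
F4: fails — eRc but no w with eR²w and cRw.
Valid on: F1, F2, F3.

F1, F2, F3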